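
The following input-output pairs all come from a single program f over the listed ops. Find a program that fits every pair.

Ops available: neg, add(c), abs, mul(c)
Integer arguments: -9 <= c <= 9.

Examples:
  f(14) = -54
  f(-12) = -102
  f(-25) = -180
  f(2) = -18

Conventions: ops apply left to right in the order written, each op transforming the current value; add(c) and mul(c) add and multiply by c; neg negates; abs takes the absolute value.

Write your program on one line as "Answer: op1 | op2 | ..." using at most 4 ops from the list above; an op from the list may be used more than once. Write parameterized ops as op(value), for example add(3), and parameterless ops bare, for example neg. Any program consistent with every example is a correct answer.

add(-2) | add(-3) | abs | mul(-6)

Check, running the answer program on each example:
  14 -> 12 -> 9 -> 9 -> -54
  -12 -> -14 -> -17 -> 17 -> -102
  -25 -> -27 -> -30 -> 30 -> -180
  2 -> 0 -> -3 -> 3 -> -18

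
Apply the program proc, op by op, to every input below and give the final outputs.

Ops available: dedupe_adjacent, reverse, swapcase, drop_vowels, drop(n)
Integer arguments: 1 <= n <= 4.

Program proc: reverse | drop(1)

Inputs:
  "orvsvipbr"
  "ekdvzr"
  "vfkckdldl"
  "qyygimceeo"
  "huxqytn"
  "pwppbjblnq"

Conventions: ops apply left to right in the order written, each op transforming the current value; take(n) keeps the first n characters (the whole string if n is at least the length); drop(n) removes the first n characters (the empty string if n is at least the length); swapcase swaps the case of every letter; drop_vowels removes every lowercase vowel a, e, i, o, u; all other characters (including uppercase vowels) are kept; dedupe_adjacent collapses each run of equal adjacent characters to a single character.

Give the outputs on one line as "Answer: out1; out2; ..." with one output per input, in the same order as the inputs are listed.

"bpivsvro"; "zvdke"; "dldkckfv"; "eecmigyyq"; "tyqxuh"; "nlbjbppwp"

Execution, op by op:
  "orvsvipbr" -> "rbpivsvro" -> "bpivsvro"
  "ekdvzr" -> "rzvdke" -> "zvdke"
  "vfkckdldl" -> "ldldkckfv" -> "dldkckfv"
  "qyygimceeo" -> "oeecmigyyq" -> "eecmigyyq"
  "huxqytn" -> "ntyqxuh" -> "tyqxuh"
  "pwppbjblnq" -> "qnlbjbppwp" -> "nlbjbppwp"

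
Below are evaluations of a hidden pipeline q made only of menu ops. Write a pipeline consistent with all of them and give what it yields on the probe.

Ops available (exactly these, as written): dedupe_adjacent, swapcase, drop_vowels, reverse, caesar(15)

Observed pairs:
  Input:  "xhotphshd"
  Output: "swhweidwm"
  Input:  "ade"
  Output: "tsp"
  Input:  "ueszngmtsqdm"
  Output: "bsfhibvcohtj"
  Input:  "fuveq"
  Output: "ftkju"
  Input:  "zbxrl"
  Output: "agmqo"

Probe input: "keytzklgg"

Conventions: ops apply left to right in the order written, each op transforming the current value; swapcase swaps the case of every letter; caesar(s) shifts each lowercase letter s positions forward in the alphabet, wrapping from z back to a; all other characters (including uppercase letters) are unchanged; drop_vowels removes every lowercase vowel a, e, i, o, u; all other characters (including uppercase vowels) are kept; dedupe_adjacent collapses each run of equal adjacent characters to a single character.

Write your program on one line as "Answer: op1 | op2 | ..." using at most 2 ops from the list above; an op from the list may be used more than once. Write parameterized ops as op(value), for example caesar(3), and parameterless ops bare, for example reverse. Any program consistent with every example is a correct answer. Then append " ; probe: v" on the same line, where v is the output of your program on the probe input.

caesar(15) | reverse ; probe: "vvazointz"

Check, running the answer program on each example:
  "xhotphshd" -> "mwdiewhws" -> "swhweidwm"
  "ade" -> "pst" -> "tsp"
  "ueszngmtsqdm" -> "jthocvbihfsb" -> "bsfhibvcohtj"
  "fuveq" -> "ujktf" -> "ftkju"
  "zbxrl" -> "oqmga" -> "agmqo"
  probe: "keytzklgg" -> "ztniozavv" -> "vvazointz"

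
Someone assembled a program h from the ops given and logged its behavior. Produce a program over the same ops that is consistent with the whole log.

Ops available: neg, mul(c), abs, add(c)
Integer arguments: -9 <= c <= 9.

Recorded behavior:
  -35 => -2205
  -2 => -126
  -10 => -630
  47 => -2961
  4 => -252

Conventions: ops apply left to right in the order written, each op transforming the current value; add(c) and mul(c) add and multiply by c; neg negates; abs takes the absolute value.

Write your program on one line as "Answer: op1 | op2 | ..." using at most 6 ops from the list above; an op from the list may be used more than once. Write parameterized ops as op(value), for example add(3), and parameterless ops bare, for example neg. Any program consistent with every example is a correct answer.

neg | mul(9) | abs | mul(7) | neg

Check, running the answer program on each example:
  -35 -> 35 -> 315 -> 315 -> 2205 -> -2205
  -2 -> 2 -> 18 -> 18 -> 126 -> -126
  -10 -> 10 -> 90 -> 90 -> 630 -> -630
  47 -> -47 -> -423 -> 423 -> 2961 -> -2961
  4 -> -4 -> -36 -> 36 -> 252 -> -252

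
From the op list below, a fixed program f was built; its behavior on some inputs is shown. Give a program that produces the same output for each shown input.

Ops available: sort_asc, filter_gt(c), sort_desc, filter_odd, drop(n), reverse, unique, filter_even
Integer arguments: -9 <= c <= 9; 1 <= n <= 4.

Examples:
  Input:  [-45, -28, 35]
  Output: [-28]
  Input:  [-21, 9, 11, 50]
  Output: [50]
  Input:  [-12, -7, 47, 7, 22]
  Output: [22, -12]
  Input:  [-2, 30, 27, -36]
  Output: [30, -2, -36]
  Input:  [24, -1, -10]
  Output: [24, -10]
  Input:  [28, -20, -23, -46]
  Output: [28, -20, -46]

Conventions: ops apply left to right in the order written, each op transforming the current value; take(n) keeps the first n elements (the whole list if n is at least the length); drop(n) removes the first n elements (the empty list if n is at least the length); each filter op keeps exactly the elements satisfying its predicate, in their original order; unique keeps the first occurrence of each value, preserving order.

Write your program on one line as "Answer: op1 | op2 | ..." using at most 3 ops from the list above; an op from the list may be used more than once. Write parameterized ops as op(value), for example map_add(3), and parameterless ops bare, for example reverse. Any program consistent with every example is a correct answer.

filter_even | sort_desc

Check, running the answer program on each example:
  [-45, -28, 35] -> [-28] -> [-28]
  [-21, 9, 11, 50] -> [50] -> [50]
  [-12, -7, 47, 7, 22] -> [-12, 22] -> [22, -12]
  [-2, 30, 27, -36] -> [-2, 30, -36] -> [30, -2, -36]
  [24, -1, -10] -> [24, -10] -> [24, -10]
  [28, -20, -23, -46] -> [28, -20, -46] -> [28, -20, -46]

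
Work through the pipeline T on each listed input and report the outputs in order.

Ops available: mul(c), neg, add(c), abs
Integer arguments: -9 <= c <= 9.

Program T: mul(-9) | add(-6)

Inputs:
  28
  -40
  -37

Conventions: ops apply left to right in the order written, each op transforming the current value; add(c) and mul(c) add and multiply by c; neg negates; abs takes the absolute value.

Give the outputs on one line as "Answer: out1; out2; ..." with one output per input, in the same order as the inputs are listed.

Execution, op by op:
  28 -> -252 -> -258
  -40 -> 360 -> 354
  -37 -> 333 -> 327

-258; 354; 327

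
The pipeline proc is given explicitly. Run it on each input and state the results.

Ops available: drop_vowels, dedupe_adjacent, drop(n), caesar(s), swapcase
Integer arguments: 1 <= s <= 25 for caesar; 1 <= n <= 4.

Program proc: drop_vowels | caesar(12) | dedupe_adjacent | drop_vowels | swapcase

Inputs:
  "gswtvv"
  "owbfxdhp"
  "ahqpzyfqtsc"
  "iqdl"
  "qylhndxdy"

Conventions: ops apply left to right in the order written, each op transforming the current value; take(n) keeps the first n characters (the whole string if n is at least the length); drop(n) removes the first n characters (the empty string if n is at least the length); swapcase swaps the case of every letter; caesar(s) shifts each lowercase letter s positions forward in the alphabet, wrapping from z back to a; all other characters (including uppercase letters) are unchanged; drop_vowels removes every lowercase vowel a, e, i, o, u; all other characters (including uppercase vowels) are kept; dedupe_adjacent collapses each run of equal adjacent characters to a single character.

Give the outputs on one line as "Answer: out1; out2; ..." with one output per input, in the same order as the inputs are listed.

Execution, op by op:
  "gswtvv" -> "gswtvv" -> "seifhh" -> "seifh" -> "sfh" -> "SFH"
  "owbfxdhp" -> "wbfxdhp" -> "inrjptb" -> "inrjptb" -> "nrjptb" -> "NRJPTB"
  "ahqpzyfqtsc" -> "hqpzyfqtsc" -> "tcblkrcfeo" -> "tcblkrcfeo" -> "tcblkrcf" -> "TCBLKRCF"
  "iqdl" -> "qdl" -> "cpx" -> "cpx" -> "cpx" -> "CPX"
  "qylhndxdy" -> "qylhndxdy" -> "ckxtzpjpk" -> "ckxtzpjpk" -> "ckxtzpjpk" -> "CKXTZPJPK"

"SFH"; "NRJPTB"; "TCBLKRCF"; "CPX"; "CKXTZPJPK"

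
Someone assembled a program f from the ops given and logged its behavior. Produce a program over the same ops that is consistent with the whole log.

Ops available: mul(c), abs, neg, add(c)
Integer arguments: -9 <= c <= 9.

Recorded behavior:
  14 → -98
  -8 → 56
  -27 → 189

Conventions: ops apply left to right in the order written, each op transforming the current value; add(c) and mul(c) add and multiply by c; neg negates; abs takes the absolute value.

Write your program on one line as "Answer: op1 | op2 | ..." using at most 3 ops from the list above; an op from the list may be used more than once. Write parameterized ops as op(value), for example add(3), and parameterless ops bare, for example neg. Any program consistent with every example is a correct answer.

neg | mul(-7) | neg

Check, running the answer program on each example:
  14 -> -14 -> 98 -> -98
  -8 -> 8 -> -56 -> 56
  -27 -> 27 -> -189 -> 189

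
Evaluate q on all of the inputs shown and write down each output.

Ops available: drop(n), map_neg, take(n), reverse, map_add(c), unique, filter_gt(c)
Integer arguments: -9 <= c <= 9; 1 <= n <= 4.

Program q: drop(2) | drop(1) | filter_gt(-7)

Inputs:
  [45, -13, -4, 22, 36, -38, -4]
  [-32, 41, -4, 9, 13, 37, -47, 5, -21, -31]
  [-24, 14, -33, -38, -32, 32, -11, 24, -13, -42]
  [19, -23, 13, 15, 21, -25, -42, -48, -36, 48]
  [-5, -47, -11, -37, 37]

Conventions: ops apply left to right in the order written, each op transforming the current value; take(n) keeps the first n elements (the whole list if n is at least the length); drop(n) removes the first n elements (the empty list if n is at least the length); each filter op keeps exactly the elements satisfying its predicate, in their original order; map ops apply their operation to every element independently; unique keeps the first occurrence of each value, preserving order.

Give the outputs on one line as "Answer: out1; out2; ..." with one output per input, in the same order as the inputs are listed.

[22, 36, -4]; [9, 13, 37, 5]; [32, 24]; [15, 21, 48]; [37]

Execution, op by op:
  [45, -13, -4, 22, 36, -38, -4] -> [-4, 22, 36, -38, -4] -> [22, 36, -38, -4] -> [22, 36, -4]
  [-32, 41, -4, 9, 13, 37, -47, 5, -21, -31] -> [-4, 9, 13, 37, -47, 5, -21, -31] -> [9, 13, 37, -47, 5, -21, -31] -> [9, 13, 37, 5]
  [-24, 14, -33, -38, -32, 32, -11, 24, -13, -42] -> [-33, -38, -32, 32, -11, 24, -13, -42] -> [-38, -32, 32, -11, 24, -13, -42] -> [32, 24]
  [19, -23, 13, 15, 21, -25, -42, -48, -36, 48] -> [13, 15, 21, -25, -42, -48, -36, 48] -> [15, 21, -25, -42, -48, -36, 48] -> [15, 21, 48]
  [-5, -47, -11, -37, 37] -> [-11, -37, 37] -> [-37, 37] -> [37]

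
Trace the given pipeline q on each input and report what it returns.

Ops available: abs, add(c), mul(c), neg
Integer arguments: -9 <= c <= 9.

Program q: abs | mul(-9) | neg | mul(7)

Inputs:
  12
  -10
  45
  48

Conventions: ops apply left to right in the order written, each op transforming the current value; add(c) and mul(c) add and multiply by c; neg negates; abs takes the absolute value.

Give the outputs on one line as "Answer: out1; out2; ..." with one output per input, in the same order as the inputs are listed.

756; 630; 2835; 3024

Execution, op by op:
  12 -> 12 -> -108 -> 108 -> 756
  -10 -> 10 -> -90 -> 90 -> 630
  45 -> 45 -> -405 -> 405 -> 2835
  48 -> 48 -> -432 -> 432 -> 3024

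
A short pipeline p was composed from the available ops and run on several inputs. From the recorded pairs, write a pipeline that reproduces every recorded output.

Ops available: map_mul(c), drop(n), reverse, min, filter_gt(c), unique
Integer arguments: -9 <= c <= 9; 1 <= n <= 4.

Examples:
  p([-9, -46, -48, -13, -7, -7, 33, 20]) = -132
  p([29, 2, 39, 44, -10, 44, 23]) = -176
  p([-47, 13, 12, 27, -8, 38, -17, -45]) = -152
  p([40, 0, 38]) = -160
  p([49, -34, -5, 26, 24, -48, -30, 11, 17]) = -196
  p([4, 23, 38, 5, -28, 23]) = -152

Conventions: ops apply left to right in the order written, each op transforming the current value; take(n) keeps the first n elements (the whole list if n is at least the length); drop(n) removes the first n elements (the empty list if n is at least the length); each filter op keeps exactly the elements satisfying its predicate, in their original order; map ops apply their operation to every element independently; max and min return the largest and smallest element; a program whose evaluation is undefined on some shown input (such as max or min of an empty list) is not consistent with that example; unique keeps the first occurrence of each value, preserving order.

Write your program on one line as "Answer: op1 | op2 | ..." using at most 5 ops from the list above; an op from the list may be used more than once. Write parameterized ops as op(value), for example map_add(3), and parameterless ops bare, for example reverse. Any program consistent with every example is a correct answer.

map_mul(-4) | reverse | unique | min

Check, running the answer program on each example:
  [-9, -46, -48, -13, -7, -7, 33, 20] -> [36, 184, 192, 52, 28, 28, -132, -80] -> [-80, -132, 28, 28, 52, 192, 184, 36] -> [-80, -132, 28, 52, 192, 184, 36] -> -132
  [29, 2, 39, 44, -10, 44, 23] -> [-116, -8, -156, -176, 40, -176, -92] -> [-92, -176, 40, -176, -156, -8, -116] -> [-92, -176, 40, -156, -8, -116] -> -176
  [-47, 13, 12, 27, -8, 38, -17, -45] -> [188, -52, -48, -108, 32, -152, 68, 180] -> [180, 68, -152, 32, -108, -48, -52, 188] -> [180, 68, -152, 32, -108, -48, -52, 188] -> -152
  [40, 0, 38] -> [-160, 0, -152] -> [-152, 0, -160] -> [-152, 0, -160] -> -160
  [49, -34, -5, 26, 24, -48, -30, 11, 17] -> [-196, 136, 20, -104, -96, 192, 120, -44, -68] -> [-68, -44, 120, 192, -96, -104, 20, 136, -196] -> [-68, -44, 120, 192, -96, -104, 20, 136, -196] -> -196
  [4, 23, 38, 5, -28, 23] -> [-16, -92, -152, -20, 112, -92] -> [-92, 112, -20, -152, -92, -16] -> [-92, 112, -20, -152, -16] -> -152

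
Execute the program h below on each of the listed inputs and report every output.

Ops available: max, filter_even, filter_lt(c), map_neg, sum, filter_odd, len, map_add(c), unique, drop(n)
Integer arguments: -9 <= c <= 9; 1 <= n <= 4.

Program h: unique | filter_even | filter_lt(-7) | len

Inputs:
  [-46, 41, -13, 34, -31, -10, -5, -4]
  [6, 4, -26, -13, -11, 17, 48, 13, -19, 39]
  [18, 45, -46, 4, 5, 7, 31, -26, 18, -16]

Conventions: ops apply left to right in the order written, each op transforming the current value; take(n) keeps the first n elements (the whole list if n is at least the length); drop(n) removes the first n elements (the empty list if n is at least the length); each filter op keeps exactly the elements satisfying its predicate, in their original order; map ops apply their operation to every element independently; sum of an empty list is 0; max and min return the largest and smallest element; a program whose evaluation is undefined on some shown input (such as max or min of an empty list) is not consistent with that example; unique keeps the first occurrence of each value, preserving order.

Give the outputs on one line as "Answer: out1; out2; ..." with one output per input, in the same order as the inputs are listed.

2; 1; 3

Execution, op by op:
  [-46, 41, -13, 34, -31, -10, -5, -4] -> [-46, 41, -13, 34, -31, -10, -5, -4] -> [-46, 34, -10, -4] -> [-46, -10] -> 2
  [6, 4, -26, -13, -11, 17, 48, 13, -19, 39] -> [6, 4, -26, -13, -11, 17, 48, 13, -19, 39] -> [6, 4, -26, 48] -> [-26] -> 1
  [18, 45, -46, 4, 5, 7, 31, -26, 18, -16] -> [18, 45, -46, 4, 5, 7, 31, -26, -16] -> [18, -46, 4, -26, -16] -> [-46, -26, -16] -> 3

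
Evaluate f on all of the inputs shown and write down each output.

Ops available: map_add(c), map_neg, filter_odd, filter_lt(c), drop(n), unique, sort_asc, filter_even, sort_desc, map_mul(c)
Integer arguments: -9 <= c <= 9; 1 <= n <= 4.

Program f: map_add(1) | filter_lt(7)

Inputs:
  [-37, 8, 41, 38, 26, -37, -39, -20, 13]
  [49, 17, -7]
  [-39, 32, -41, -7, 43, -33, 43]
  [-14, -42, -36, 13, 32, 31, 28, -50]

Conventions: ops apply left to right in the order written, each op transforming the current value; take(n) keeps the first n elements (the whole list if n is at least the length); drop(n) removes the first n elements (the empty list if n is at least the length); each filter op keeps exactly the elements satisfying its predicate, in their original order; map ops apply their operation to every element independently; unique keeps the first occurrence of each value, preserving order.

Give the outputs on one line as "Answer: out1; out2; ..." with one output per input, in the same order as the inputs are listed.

Execution, op by op:
  [-37, 8, 41, 38, 26, -37, -39, -20, 13] -> [-36, 9, 42, 39, 27, -36, -38, -19, 14] -> [-36, -36, -38, -19]
  [49, 17, -7] -> [50, 18, -6] -> [-6]
  [-39, 32, -41, -7, 43, -33, 43] -> [-38, 33, -40, -6, 44, -32, 44] -> [-38, -40, -6, -32]
  [-14, -42, -36, 13, 32, 31, 28, -50] -> [-13, -41, -35, 14, 33, 32, 29, -49] -> [-13, -41, -35, -49]

[-36, -36, -38, -19]; [-6]; [-38, -40, -6, -32]; [-13, -41, -35, -49]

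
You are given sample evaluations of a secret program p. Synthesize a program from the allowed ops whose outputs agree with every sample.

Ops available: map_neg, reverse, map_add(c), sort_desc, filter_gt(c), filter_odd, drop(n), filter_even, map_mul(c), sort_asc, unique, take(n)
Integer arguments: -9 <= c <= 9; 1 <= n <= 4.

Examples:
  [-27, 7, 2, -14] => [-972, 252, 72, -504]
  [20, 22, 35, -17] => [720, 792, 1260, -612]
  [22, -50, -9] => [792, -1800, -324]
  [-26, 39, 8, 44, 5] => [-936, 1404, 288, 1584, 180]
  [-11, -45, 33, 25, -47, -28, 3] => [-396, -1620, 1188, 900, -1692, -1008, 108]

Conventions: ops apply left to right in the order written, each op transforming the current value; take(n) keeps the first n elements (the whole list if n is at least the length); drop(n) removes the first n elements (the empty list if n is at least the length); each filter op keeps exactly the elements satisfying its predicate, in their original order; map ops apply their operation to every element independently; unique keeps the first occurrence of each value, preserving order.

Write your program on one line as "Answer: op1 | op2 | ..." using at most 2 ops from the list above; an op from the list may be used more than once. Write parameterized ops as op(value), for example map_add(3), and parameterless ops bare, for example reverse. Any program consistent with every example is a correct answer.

map_mul(-6) | map_mul(-6)

Check, running the answer program on each example:
  [-27, 7, 2, -14] -> [162, -42, -12, 84] -> [-972, 252, 72, -504]
  [20, 22, 35, -17] -> [-120, -132, -210, 102] -> [720, 792, 1260, -612]
  [22, -50, -9] -> [-132, 300, 54] -> [792, -1800, -324]
  [-26, 39, 8, 44, 5] -> [156, -234, -48, -264, -30] -> [-936, 1404, 288, 1584, 180]
  [-11, -45, 33, 25, -47, -28, 3] -> [66, 270, -198, -150, 282, 168, -18] -> [-396, -1620, 1188, 900, -1692, -1008, 108]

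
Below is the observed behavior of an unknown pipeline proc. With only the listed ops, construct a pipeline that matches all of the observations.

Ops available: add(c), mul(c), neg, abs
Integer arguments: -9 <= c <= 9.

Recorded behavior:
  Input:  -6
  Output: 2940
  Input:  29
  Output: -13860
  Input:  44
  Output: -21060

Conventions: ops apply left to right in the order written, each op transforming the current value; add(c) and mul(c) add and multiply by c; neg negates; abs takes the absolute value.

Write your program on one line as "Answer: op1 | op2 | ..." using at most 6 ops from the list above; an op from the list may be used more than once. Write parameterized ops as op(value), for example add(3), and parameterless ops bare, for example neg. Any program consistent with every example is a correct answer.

mul(-5) | mul(-8) | add(-5) | mul(3) | mul(-4)

Check, running the answer program on each example:
  -6 -> 30 -> -240 -> -245 -> -735 -> 2940
  29 -> -145 -> 1160 -> 1155 -> 3465 -> -13860
  44 -> -220 -> 1760 -> 1755 -> 5265 -> -21060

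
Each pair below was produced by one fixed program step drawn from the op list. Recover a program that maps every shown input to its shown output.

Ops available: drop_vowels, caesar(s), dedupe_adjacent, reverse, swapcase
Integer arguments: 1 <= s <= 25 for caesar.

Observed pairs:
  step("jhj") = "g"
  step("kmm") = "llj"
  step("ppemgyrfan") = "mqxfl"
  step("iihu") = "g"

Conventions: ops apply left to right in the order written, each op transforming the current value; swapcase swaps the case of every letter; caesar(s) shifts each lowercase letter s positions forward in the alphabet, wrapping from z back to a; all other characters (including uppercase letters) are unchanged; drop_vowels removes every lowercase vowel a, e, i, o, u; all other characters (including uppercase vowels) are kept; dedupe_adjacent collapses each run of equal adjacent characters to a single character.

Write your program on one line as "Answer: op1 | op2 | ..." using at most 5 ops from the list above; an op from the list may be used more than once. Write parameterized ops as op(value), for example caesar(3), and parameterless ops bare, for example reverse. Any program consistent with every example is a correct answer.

drop_vowels | caesar(22) | reverse | caesar(3) | drop_vowels

Check, running the answer program on each example:
  "jhj" -> "jhj" -> "fdf" -> "fdf" -> "igi" -> "g"
  "kmm" -> "kmm" -> "gii" -> "iig" -> "llj" -> "llj"
  "ppemgyrfan" -> "ppmgyrfn" -> "llicunbj" -> "jbnucill" -> "meqxfloo" -> "mqxfl"
  "iihu" -> "h" -> "d" -> "d" -> "g" -> "g"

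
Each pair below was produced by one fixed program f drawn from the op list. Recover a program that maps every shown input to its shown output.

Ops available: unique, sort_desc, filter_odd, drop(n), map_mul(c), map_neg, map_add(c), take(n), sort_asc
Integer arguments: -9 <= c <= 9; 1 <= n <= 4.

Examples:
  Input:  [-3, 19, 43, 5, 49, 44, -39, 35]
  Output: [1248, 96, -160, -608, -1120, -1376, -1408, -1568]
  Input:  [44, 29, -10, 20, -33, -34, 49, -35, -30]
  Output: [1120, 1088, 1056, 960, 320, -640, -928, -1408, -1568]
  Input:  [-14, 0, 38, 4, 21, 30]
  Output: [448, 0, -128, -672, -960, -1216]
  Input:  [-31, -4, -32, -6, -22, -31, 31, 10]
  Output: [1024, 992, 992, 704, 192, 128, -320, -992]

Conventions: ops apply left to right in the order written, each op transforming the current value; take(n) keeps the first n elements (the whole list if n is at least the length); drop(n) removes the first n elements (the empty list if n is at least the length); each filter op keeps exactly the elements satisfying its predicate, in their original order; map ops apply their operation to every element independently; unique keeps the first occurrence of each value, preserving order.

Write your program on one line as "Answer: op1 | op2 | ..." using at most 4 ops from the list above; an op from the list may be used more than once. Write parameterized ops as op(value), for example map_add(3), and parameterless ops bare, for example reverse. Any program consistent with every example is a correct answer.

map_mul(-4) | map_mul(8) | sort_desc

Check, running the answer program on each example:
  [-3, 19, 43, 5, 49, 44, -39, 35] -> [12, -76, -172, -20, -196, -176, 156, -140] -> [96, -608, -1376, -160, -1568, -1408, 1248, -1120] -> [1248, 96, -160, -608, -1120, -1376, -1408, -1568]
  [44, 29, -10, 20, -33, -34, 49, -35, -30] -> [-176, -116, 40, -80, 132, 136, -196, 140, 120] -> [-1408, -928, 320, -640, 1056, 1088, -1568, 1120, 960] -> [1120, 1088, 1056, 960, 320, -640, -928, -1408, -1568]
  [-14, 0, 38, 4, 21, 30] -> [56, 0, -152, -16, -84, -120] -> [448, 0, -1216, -128, -672, -960] -> [448, 0, -128, -672, -960, -1216]
  [-31, -4, -32, -6, -22, -31, 31, 10] -> [124, 16, 128, 24, 88, 124, -124, -40] -> [992, 128, 1024, 192, 704, 992, -992, -320] -> [1024, 992, 992, 704, 192, 128, -320, -992]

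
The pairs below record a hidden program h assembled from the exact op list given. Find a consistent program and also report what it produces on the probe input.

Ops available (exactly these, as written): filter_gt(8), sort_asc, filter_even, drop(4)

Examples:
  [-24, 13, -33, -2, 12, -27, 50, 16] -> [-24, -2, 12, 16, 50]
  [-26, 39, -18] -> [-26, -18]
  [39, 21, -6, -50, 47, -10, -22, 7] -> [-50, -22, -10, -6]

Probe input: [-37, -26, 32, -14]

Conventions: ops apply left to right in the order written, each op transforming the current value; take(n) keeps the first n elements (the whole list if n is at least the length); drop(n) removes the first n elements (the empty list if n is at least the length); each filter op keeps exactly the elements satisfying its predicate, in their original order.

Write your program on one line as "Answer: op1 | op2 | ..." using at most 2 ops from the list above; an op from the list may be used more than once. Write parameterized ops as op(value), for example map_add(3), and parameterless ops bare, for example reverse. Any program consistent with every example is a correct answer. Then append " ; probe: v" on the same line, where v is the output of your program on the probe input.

sort_asc | filter_even ; probe: [-26, -14, 32]

Check, running the answer program on each example:
  [-24, 13, -33, -2, 12, -27, 50, 16] -> [-33, -27, -24, -2, 12, 13, 16, 50] -> [-24, -2, 12, 16, 50]
  [-26, 39, -18] -> [-26, -18, 39] -> [-26, -18]
  [39, 21, -6, -50, 47, -10, -22, 7] -> [-50, -22, -10, -6, 7, 21, 39, 47] -> [-50, -22, -10, -6]
  probe: [-37, -26, 32, -14] -> [-37, -26, -14, 32] -> [-26, -14, 32]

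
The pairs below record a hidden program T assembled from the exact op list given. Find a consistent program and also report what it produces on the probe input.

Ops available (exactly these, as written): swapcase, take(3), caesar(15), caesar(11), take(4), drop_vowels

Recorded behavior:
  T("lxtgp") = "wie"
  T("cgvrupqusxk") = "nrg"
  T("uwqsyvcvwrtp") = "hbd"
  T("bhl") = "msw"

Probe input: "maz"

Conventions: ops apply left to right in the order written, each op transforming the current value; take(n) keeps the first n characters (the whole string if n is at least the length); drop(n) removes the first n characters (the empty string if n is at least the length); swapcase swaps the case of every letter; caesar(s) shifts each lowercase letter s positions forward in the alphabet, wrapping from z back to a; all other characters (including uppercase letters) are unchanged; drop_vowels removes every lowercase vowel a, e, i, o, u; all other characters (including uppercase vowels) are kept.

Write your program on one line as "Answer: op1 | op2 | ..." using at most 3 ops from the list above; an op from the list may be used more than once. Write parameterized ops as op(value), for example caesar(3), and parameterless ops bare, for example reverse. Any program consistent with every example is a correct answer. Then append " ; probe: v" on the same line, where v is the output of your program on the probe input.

drop_vowels | take(3) | caesar(11) ; probe: "xk"

Check, running the answer program on each example:
  "lxtgp" -> "lxtgp" -> "lxt" -> "wie"
  "cgvrupqusxk" -> "cgvrpqsxk" -> "cgv" -> "nrg"
  "uwqsyvcvwrtp" -> "wqsyvcvwrtp" -> "wqs" -> "hbd"
  "bhl" -> "bhl" -> "bhl" -> "msw"
  probe: "maz" -> "mz" -> "mz" -> "xk"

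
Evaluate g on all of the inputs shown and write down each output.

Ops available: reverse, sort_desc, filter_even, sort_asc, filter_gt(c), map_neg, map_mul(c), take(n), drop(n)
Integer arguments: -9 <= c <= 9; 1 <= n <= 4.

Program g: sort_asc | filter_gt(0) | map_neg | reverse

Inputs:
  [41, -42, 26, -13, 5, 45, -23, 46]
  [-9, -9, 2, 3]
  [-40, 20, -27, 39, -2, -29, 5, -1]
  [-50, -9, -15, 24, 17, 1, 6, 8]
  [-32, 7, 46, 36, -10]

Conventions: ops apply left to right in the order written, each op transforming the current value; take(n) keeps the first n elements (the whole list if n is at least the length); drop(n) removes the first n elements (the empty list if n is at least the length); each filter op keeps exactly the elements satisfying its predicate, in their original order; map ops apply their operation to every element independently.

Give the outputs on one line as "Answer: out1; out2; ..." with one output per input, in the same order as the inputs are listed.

Execution, op by op:
  [41, -42, 26, -13, 5, 45, -23, 46] -> [-42, -23, -13, 5, 26, 41, 45, 46] -> [5, 26, 41, 45, 46] -> [-5, -26, -41, -45, -46] -> [-46, -45, -41, -26, -5]
  [-9, -9, 2, 3] -> [-9, -9, 2, 3] -> [2, 3] -> [-2, -3] -> [-3, -2]
  [-40, 20, -27, 39, -2, -29, 5, -1] -> [-40, -29, -27, -2, -1, 5, 20, 39] -> [5, 20, 39] -> [-5, -20, -39] -> [-39, -20, -5]
  [-50, -9, -15, 24, 17, 1, 6, 8] -> [-50, -15, -9, 1, 6, 8, 17, 24] -> [1, 6, 8, 17, 24] -> [-1, -6, -8, -17, -24] -> [-24, -17, -8, -6, -1]
  [-32, 7, 46, 36, -10] -> [-32, -10, 7, 36, 46] -> [7, 36, 46] -> [-7, -36, -46] -> [-46, -36, -7]

[-46, -45, -41, -26, -5]; [-3, -2]; [-39, -20, -5]; [-24, -17, -8, -6, -1]; [-46, -36, -7]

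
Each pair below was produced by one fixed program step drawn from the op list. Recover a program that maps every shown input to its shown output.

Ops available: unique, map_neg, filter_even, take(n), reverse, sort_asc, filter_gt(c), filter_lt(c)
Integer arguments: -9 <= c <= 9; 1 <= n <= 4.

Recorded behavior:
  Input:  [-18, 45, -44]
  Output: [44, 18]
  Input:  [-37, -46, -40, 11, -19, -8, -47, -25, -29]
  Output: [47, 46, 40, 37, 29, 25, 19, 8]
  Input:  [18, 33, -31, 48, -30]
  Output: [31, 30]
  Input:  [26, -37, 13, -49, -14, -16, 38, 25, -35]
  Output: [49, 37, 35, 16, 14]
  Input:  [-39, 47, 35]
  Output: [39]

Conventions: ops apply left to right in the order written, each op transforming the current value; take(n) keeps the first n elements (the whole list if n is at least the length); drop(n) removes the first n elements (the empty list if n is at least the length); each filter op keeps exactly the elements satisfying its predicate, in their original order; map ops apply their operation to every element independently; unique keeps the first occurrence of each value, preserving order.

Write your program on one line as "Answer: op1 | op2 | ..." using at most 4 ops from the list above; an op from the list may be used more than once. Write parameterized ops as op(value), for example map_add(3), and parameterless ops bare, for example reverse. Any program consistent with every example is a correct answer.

filter_lt(0) | map_neg | sort_asc | reverse

Check, running the answer program on each example:
  [-18, 45, -44] -> [-18, -44] -> [18, 44] -> [18, 44] -> [44, 18]
  [-37, -46, -40, 11, -19, -8, -47, -25, -29] -> [-37, -46, -40, -19, -8, -47, -25, -29] -> [37, 46, 40, 19, 8, 47, 25, 29] -> [8, 19, 25, 29, 37, 40, 46, 47] -> [47, 46, 40, 37, 29, 25, 19, 8]
  [18, 33, -31, 48, -30] -> [-31, -30] -> [31, 30] -> [30, 31] -> [31, 30]
  [26, -37, 13, -49, -14, -16, 38, 25, -35] -> [-37, -49, -14, -16, -35] -> [37, 49, 14, 16, 35] -> [14, 16, 35, 37, 49] -> [49, 37, 35, 16, 14]
  [-39, 47, 35] -> [-39] -> [39] -> [39] -> [39]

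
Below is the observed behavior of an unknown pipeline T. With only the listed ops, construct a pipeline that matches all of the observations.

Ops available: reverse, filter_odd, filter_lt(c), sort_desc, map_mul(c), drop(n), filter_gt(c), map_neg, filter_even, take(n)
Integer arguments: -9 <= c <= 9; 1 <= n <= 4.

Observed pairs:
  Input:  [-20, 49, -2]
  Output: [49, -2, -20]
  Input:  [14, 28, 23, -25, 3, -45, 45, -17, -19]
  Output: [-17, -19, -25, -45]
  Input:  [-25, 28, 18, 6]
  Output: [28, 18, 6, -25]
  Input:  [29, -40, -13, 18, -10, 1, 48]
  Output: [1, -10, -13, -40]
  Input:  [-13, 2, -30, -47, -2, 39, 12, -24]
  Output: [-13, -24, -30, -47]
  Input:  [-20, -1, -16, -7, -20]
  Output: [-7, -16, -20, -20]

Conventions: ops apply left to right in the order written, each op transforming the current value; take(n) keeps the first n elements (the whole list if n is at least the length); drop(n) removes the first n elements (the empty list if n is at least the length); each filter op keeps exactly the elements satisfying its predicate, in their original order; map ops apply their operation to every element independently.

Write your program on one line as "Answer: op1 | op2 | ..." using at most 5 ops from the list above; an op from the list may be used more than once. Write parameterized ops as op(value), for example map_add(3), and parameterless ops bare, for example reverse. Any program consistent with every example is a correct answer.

sort_desc | reverse | take(4) | sort_desc

Check, running the answer program on each example:
  [-20, 49, -2] -> [49, -2, -20] -> [-20, -2, 49] -> [-20, -2, 49] -> [49, -2, -20]
  [14, 28, 23, -25, 3, -45, 45, -17, -19] -> [45, 28, 23, 14, 3, -17, -19, -25, -45] -> [-45, -25, -19, -17, 3, 14, 23, 28, 45] -> [-45, -25, -19, -17] -> [-17, -19, -25, -45]
  [-25, 28, 18, 6] -> [28, 18, 6, -25] -> [-25, 6, 18, 28] -> [-25, 6, 18, 28] -> [28, 18, 6, -25]
  [29, -40, -13, 18, -10, 1, 48] -> [48, 29, 18, 1, -10, -13, -40] -> [-40, -13, -10, 1, 18, 29, 48] -> [-40, -13, -10, 1] -> [1, -10, -13, -40]
  [-13, 2, -30, -47, -2, 39, 12, -24] -> [39, 12, 2, -2, -13, -24, -30, -47] -> [-47, -30, -24, -13, -2, 2, 12, 39] -> [-47, -30, -24, -13] -> [-13, -24, -30, -47]
  [-20, -1, -16, -7, -20] -> [-1, -7, -16, -20, -20] -> [-20, -20, -16, -7, -1] -> [-20, -20, -16, -7] -> [-7, -16, -20, -20]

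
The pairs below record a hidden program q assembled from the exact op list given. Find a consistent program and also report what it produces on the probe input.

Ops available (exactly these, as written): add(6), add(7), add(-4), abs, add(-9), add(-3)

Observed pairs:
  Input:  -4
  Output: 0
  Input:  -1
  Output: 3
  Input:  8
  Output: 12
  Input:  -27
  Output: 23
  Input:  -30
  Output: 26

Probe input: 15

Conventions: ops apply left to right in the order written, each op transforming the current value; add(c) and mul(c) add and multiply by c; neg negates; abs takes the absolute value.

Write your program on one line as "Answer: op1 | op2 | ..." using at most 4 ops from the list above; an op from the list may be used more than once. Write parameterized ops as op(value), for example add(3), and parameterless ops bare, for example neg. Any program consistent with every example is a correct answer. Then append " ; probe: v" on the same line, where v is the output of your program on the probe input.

add(7) | add(-3) | abs ; probe: 19

Check, running the answer program on each example:
  -4 -> 3 -> 0 -> 0
  -1 -> 6 -> 3 -> 3
  8 -> 15 -> 12 -> 12
  -27 -> -20 -> -23 -> 23
  -30 -> -23 -> -26 -> 26
  probe: 15 -> 22 -> 19 -> 19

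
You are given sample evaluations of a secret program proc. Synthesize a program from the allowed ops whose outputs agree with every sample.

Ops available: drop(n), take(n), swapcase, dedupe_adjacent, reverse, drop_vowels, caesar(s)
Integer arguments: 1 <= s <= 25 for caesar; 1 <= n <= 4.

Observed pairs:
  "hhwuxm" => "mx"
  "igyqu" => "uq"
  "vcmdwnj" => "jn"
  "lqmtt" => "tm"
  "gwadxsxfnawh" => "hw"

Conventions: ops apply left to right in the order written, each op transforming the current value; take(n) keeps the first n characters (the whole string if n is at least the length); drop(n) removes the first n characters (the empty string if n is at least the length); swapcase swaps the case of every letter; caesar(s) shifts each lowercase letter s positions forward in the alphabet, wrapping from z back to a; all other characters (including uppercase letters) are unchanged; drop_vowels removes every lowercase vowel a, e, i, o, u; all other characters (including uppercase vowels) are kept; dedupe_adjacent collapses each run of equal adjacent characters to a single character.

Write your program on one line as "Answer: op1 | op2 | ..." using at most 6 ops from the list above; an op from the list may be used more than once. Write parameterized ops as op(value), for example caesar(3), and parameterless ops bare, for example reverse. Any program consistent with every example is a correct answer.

dedupe_adjacent | reverse | swapcase | take(2) | swapcase

Check, running the answer program on each example:
  "hhwuxm" -> "hwuxm" -> "mxuwh" -> "MXUWH" -> "MX" -> "mx"
  "igyqu" -> "igyqu" -> "uqygi" -> "UQYGI" -> "UQ" -> "uq"
  "vcmdwnj" -> "vcmdwnj" -> "jnwdmcv" -> "JNWDMCV" -> "JN" -> "jn"
  "lqmtt" -> "lqmt" -> "tmql" -> "TMQL" -> "TM" -> "tm"
  "gwadxsxfnawh" -> "gwadxsxfnawh" -> "hwanfxsxdawg" -> "HWANFXSXDAWG" -> "HW" -> "hw"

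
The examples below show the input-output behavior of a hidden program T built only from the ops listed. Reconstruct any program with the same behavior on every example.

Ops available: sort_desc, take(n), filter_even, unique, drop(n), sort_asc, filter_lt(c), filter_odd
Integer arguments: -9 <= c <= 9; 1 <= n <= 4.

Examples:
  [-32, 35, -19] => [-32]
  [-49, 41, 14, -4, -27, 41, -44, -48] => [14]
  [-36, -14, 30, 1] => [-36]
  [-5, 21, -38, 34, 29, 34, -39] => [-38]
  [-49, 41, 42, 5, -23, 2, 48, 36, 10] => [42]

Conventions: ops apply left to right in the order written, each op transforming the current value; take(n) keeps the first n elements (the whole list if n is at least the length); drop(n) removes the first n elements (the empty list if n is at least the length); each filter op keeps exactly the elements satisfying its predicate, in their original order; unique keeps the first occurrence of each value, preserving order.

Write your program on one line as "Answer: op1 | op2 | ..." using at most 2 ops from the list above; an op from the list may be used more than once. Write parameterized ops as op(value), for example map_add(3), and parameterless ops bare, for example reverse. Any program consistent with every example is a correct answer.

filter_even | take(1)

Check, running the answer program on each example:
  [-32, 35, -19] -> [-32] -> [-32]
  [-49, 41, 14, -4, -27, 41, -44, -48] -> [14, -4, -44, -48] -> [14]
  [-36, -14, 30, 1] -> [-36, -14, 30] -> [-36]
  [-5, 21, -38, 34, 29, 34, -39] -> [-38, 34, 34] -> [-38]
  [-49, 41, 42, 5, -23, 2, 48, 36, 10] -> [42, 2, 48, 36, 10] -> [42]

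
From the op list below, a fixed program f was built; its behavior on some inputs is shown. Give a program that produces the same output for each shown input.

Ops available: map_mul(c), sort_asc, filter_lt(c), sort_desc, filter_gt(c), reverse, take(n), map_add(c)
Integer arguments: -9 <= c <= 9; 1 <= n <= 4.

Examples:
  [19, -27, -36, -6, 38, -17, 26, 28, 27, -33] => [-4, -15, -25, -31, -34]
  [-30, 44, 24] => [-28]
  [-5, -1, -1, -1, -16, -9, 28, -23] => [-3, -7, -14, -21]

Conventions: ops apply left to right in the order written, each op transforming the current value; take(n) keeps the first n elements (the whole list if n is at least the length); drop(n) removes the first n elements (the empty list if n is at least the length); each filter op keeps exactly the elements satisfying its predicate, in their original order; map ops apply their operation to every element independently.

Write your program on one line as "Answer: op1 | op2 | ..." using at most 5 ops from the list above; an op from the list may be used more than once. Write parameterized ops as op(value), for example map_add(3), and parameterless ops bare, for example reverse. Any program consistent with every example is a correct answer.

filter_lt(-3) | sort_desc | reverse | map_add(2) | reverse

Check, running the answer program on each example:
  [19, -27, -36, -6, 38, -17, 26, 28, 27, -33] -> [-27, -36, -6, -17, -33] -> [-6, -17, -27, -33, -36] -> [-36, -33, -27, -17, -6] -> [-34, -31, -25, -15, -4] -> [-4, -15, -25, -31, -34]
  [-30, 44, 24] -> [-30] -> [-30] -> [-30] -> [-28] -> [-28]
  [-5, -1, -1, -1, -16, -9, 28, -23] -> [-5, -16, -9, -23] -> [-5, -9, -16, -23] -> [-23, -16, -9, -5] -> [-21, -14, -7, -3] -> [-3, -7, -14, -21]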